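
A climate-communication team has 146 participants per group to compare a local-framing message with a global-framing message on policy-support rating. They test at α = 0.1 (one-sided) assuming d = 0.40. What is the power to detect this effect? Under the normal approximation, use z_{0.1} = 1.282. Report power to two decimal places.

power ≈ 0.98

For two equal groups, power = Φ(d·√(n/2) − z_{α}).
d·√(n/2) = 0.40 × √(146/2) = 0.40 × 8.544 = 3.418.
z_β = 3.418 − 1.282 = 2.136.
Power = Φ(2.136) = 0.984.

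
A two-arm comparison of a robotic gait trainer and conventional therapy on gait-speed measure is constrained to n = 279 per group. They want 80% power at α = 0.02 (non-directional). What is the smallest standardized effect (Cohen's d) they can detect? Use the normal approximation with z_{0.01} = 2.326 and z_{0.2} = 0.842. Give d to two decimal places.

For two independent groups of n = 279 each: d_min = (z_{α/2} + z_β)·√(2/n).
z-sum = 2.326 + 0.842 = 3.168.
d_min = 3.168 × √(2/279) = 3.168 × 0.0847 = 0.268.

d_min ≈ 0.27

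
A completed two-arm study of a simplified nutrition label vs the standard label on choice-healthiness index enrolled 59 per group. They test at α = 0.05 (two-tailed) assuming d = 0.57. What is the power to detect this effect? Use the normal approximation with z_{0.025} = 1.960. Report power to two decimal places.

For two equal groups, power = Φ(d·√(n/2) − z_{α/2}).
d·√(n/2) = 0.57 × √(59/2) = 0.57 × 5.431 = 3.096.
z_β = 3.096 − 1.960 = 1.136.
Power = Φ(1.136) = 0.872.

power ≈ 0.87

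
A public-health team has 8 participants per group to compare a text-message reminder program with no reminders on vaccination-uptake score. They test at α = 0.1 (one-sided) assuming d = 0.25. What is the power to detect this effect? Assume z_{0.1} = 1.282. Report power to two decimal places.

power ≈ 0.22

For two equal groups, power = Φ(d·√(n/2) − z_{α}).
d·√(n/2) = 0.25 × √(8/2) = 0.25 × 2.000 = 0.500.
z_β = 0.500 − 1.282 = -0.782.
Power = Φ(-0.782) = 0.217.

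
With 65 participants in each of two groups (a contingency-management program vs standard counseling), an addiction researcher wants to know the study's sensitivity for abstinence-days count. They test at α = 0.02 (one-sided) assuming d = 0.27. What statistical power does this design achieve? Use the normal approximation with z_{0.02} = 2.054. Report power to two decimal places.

power ≈ 0.30

For two equal groups, power = Φ(d·√(n/2) − z_{α}).
d·√(n/2) = 0.27 × √(65/2) = 0.27 × 5.701 = 1.539.
z_β = 1.539 − 2.054 = -0.515.
Power = Φ(-0.515) = 0.303.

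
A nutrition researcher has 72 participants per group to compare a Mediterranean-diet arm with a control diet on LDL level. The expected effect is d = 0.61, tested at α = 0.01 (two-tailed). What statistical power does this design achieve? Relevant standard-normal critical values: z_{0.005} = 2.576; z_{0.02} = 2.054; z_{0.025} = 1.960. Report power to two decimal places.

For two equal groups, power = Φ(d·√(n/2) − z_{α/2}).
d·√(n/2) = 0.61 × √(72/2) = 0.61 × 6.000 = 3.660.
z_β = 3.660 − 2.576 = 1.084.
Power = Φ(1.084) = 0.861.

power ≈ 0.86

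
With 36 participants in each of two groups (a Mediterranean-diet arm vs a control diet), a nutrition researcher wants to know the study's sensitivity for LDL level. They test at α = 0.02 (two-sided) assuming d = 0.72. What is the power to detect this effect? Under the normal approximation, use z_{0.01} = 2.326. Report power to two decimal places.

power ≈ 0.77

For two equal groups, power = Φ(d·√(n/2) − z_{α/2}).
d·√(n/2) = 0.72 × √(36/2) = 0.72 × 4.243 = 3.055.
z_β = 3.055 − 2.326 = 0.729.
Power = Φ(0.729) = 0.767.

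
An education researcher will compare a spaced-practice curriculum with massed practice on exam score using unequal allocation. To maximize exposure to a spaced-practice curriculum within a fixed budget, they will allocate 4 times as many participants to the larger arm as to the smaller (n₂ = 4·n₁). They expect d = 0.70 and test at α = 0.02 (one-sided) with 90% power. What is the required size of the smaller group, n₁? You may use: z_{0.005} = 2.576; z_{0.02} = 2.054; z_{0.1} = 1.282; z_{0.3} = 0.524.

n₁ = 29

With allocation ratio k = n₂/n₁ = 4, Var(x̄₁−x̄₂) = σ²(1/n₁ + 1/(k·n₁)) = σ²·(k+1)/(k·n₁).
So n₁ = (1 + 1/k)·((z_{α} + z_β)/d)² = 1.250 × (3.336/0.70)².
n₁ = 1.250 × 22.71 = 28.4.
Round up: n₁ = 29, giving n₂ = 4 × 29 = 116.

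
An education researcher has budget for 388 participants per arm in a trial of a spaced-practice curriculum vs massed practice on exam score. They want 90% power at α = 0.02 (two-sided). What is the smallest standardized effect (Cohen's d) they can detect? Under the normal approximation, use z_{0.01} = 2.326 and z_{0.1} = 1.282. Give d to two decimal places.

d_min ≈ 0.26

For two independent groups of n = 388 each: d_min = (z_{α/2} + z_β)·√(2/n).
z-sum = 2.326 + 1.282 = 3.608.
d_min = 3.608 × √(2/388) = 3.608 × 0.0718 = 0.259.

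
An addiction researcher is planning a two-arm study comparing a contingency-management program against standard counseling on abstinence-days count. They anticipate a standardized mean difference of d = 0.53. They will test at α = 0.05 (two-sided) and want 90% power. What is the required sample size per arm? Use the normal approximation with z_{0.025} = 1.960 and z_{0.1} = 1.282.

n = 75 per group

For two independent groups with equal n: n = 2·((z_{α/2} + z_β) / d)².
z_{α/2} + z_β = 1.960 + 1.282 = 3.242.
n = 2 × (3.242 / 0.53)² = 2 × 6.117² = 2 × 37.42 = 74.8.
Round up to the next whole participant.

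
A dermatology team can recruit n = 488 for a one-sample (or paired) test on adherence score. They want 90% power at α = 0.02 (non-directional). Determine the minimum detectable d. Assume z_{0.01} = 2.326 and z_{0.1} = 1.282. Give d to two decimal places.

For a single sample (or paired design) of n = 488: d_min = (z_{α/2} + z_β)/√n.
z-sum = 2.326 + 1.282 = 3.608.
d_min = 3.608 / √488 = 3.608 / 22.091 = 0.163.

d_min ≈ 0.16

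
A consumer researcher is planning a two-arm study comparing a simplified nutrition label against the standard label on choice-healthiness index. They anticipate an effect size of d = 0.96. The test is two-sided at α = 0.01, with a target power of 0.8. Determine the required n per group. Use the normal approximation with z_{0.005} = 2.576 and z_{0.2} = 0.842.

For two independent groups with equal n: n = 2·((z_{α/2} + z_β) / d)².
z_{α/2} + z_β = 2.576 + 0.842 = 3.418.
n = 2 × (3.418 / 0.96)² = 2 × 3.560² = 2 × 12.68 = 25.4.
Round up to the next whole participant.

n = 26 per group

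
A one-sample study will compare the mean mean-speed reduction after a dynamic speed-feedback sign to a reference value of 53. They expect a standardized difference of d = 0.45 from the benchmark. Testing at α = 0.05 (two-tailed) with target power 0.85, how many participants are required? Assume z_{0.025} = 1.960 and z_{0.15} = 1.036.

n = 45

For a one-sample test: n = ((z_{α/2} + z_β) / d)².
z_{α/2} + z_β = 1.960 + 1.036 = 2.996.
n = (2.996 / 0.45)² = 6.658² = 44.33.
Round up.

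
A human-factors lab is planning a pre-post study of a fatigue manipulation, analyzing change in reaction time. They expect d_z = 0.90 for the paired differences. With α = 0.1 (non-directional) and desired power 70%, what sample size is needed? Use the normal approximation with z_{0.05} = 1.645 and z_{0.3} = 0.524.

For a paired (one-sample on differences) test: n = ((z_{α/2} + z_β) / d)².
z_{α/2} + z_β = 1.645 + 0.524 = 2.169.
n = (2.169 / 0.90)² = 2.410² = 5.81.
Round up.

n = 6 pairs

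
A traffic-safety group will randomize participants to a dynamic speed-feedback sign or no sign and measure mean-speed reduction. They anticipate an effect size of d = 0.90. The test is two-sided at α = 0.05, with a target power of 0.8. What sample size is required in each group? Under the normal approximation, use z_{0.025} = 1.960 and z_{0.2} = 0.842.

n = 20 per group

For two independent groups with equal n: n = 2·((z_{α/2} + z_β) / d)².
z_{α/2} + z_β = 1.960 + 0.842 = 2.802.
n = 2 × (2.802 / 0.90)² = 2 × 3.113² = 2 × 9.69 = 19.4.
Round up to the next whole participant.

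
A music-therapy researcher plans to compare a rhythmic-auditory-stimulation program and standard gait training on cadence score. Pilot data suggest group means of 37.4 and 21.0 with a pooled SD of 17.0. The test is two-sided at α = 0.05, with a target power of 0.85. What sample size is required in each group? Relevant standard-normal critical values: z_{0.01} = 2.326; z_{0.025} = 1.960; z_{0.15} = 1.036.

n = 20 per group

Cohen's d = |M₁ − M₂| / SD_pooled = |37.4 − 21.0| / 17.0 = 16.4 / 17.0 = 0.965.
For two independent groups with equal n: n = 2·((z_{α/2} + z_β) / d)².
z_{α/2} + z_β = 1.960 + 1.036 = 2.996.
n = 2 × (2.996 / 0.965)² = 2 × 3.105² = 2 × 9.64 = 19.3.
Round up to the next whole participant.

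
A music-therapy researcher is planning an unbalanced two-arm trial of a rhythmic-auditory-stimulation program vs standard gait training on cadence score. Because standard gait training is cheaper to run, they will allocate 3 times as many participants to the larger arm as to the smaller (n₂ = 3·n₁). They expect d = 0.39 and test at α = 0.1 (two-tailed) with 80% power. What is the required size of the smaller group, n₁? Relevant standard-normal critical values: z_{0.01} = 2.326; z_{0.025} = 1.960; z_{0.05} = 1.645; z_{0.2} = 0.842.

With allocation ratio k = n₂/n₁ = 3, Var(x̄₁−x̄₂) = σ²(1/n₁ + 1/(k·n₁)) = σ²·(k+1)/(k·n₁).
So n₁ = (1 + 1/k)·((z_{α/2} + z_β)/d)² = 1.333 × (2.487/0.39)².
n₁ = 1.333 × 40.67 = 54.2.
Round up: n₁ = 55, giving n₂ = 3 × 55 = 165.

n₁ = 55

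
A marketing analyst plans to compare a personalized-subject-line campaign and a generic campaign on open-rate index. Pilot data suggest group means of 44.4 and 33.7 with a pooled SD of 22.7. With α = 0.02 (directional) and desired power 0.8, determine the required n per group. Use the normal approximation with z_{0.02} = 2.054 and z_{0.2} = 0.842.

n = 76 per group

Cohen's d = |M₁ − M₂| / SD_pooled = |44.4 − 33.7| / 22.7 = 10.7 / 22.7 = 0.471.
For two independent groups with equal n: n = 2·((z_{α} + z_β) / d)².
z_{α} + z_β = 2.054 + 0.842 = 2.896.
n = 2 × (2.896 / 0.471)² = 2 × 6.149² = 2 × 37.81 = 75.6.
Round up to the next whole participant.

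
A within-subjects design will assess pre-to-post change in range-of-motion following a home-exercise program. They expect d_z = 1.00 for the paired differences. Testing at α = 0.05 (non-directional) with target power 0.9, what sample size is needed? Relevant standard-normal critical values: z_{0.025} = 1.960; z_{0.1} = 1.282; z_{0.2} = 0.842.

n = 11 pairs

For a paired (one-sample on differences) test: n = ((z_{α/2} + z_β) / d)².
z_{α/2} + z_β = 1.960 + 1.282 = 3.242.
n = (3.242 / 1.00)² = 3.242² = 10.51.
Round up.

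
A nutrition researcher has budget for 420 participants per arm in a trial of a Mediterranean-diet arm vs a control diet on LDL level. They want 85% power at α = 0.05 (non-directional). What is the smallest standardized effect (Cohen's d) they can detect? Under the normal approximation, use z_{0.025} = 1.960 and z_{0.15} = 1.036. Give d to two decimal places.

d_min ≈ 0.21

For two independent groups of n = 420 each: d_min = (z_{α/2} + z_β)·√(2/n).
z-sum = 1.960 + 1.036 = 2.996.
d_min = 2.996 × √(2/420) = 2.996 × 0.0690 = 0.207.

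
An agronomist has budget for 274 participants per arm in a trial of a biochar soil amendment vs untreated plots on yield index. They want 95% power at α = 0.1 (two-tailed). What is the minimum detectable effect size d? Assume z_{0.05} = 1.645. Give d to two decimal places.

d_min ≈ 0.28

For two independent groups of n = 274 each: d_min = (z_{α/2} + z_β)·√(2/n).
z-sum = 1.645 + 1.645 = 3.290.
d_min = 3.290 × √(2/274) = 3.290 × 0.0854 = 0.281.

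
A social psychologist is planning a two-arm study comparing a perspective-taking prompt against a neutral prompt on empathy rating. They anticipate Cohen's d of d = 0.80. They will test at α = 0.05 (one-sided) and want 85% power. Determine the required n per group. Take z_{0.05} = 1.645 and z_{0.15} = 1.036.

For two independent groups with equal n: n = 2·((z_{α} + z_β) / d)².
z_{α} + z_β = 1.645 + 1.036 = 2.681.
n = 2 × (2.681 / 0.80)² = 2 × 3.351² = 2 × 11.23 = 22.5.
Round up to the next whole participant.

n = 23 per group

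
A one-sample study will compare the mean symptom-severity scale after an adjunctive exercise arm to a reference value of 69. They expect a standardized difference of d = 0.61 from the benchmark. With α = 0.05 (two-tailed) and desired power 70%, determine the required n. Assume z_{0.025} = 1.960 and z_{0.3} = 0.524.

For a one-sample test: n = ((z_{α/2} + z_β) / d)².
z_{α/2} + z_β = 1.960 + 0.524 = 2.484.
n = (2.484 / 0.61)² = 4.072² = 16.58.
Round up.

n = 17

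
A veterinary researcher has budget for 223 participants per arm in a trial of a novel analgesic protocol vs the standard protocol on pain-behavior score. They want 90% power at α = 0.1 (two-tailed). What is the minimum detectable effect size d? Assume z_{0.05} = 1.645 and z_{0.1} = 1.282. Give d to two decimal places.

d_min ≈ 0.28

For two independent groups of n = 223 each: d_min = (z_{α/2} + z_β)·√(2/n).
z-sum = 1.645 + 1.282 = 2.927.
d_min = 2.927 × √(2/223) = 2.927 × 0.0947 = 0.277.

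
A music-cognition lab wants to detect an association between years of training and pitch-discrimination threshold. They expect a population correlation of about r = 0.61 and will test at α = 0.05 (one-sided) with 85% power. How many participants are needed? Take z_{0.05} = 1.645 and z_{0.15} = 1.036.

Fisher's z: C = ½·ln((1+r)/(1−r)) = ½·ln(4.1282) = 0.7089.
n = ((z_{α} + z_β)/C)² + 3.
(1.645 + 1.036) / 0.7089 = 2.681 / 0.7089 = 3.782.
n = 3.782² + 3 = 14.30 + 3 = 17.3.
Round up.

n = 18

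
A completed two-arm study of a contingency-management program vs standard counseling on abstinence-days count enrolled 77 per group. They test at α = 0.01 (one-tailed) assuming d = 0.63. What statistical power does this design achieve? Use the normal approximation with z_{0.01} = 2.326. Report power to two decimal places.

power ≈ 0.94

For two equal groups, power = Φ(d·√(n/2) − z_{α}).
d·√(n/2) = 0.63 × √(77/2) = 0.63 × 6.205 = 3.909.
z_β = 3.909 − 2.326 = 1.583.
Power = Φ(1.583) = 0.943.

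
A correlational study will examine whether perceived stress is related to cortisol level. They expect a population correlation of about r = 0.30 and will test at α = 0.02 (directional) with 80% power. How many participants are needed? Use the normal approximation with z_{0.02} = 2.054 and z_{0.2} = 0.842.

n = 91

Fisher's z: C = ½·ln((1+r)/(1−r)) = ½·ln(1.8571) = 0.3095.
n = ((z_{α} + z_β)/C)² + 3.
(2.054 + 0.842) / 0.3095 = 2.896 / 0.3095 = 9.357.
n = 9.357² + 3 = 87.55 + 3 = 90.6.
Round up.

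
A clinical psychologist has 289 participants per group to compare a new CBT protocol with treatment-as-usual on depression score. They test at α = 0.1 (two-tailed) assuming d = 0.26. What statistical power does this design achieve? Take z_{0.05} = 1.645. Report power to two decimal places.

power ≈ 0.93

For two equal groups, power = Φ(d·√(n/2) − z_{α/2}).
d·√(n/2) = 0.26 × √(289/2) = 0.26 × 12.021 = 3.125.
z_β = 3.125 − 1.645 = 1.480.
Power = Φ(1.480) = 0.931.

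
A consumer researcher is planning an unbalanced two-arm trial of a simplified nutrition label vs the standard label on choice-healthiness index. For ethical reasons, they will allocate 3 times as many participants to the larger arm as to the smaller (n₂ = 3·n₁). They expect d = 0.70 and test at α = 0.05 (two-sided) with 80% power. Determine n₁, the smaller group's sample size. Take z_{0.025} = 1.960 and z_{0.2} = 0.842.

n₁ = 22

With allocation ratio k = n₂/n₁ = 3, Var(x̄₁−x̄₂) = σ²(1/n₁ + 1/(k·n₁)) = σ²·(k+1)/(k·n₁).
So n₁ = (1 + 1/k)·((z_{α/2} + z_β)/d)² = 1.333 × (2.802/0.70)².
n₁ = 1.333 × 16.02 = 21.4.
Round up: n₁ = 22, giving n₂ = 3 × 22 = 66.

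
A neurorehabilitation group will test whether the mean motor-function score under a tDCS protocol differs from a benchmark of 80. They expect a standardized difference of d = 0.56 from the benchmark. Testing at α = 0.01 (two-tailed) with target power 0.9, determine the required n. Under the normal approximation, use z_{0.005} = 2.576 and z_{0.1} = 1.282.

For a one-sample test: n = ((z_{α/2} + z_β) / d)².
z_{α/2} + z_β = 2.576 + 1.282 = 3.858.
n = (3.858 / 0.56)² = 6.889² = 47.46.
Round up.

n = 48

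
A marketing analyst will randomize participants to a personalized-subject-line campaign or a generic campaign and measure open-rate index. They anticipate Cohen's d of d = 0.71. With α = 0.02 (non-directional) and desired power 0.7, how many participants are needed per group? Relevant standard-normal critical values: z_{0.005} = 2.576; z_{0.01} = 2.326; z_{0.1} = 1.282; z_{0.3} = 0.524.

For two independent groups with equal n: n = 2·((z_{α/2} + z_β) / d)².
z_{α/2} + z_β = 2.326 + 0.524 = 2.850.
n = 2 × (2.850 / 0.71)² = 2 × 4.014² = 2 × 16.11 = 32.2.
Round up to the next whole participant.

n = 33 per group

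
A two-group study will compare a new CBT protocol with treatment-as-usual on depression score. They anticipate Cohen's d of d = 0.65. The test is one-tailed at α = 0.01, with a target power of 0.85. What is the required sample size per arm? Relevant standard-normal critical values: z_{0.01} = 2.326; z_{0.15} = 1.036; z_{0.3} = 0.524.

n = 54 per group

For two independent groups with equal n: n = 2·((z_{α} + z_β) / d)².
z_{α} + z_β = 2.326 + 1.036 = 3.362.
n = 2 × (3.362 / 0.65)² = 2 × 5.172² = 2 × 26.75 = 53.5.
Round up to the next whole participant.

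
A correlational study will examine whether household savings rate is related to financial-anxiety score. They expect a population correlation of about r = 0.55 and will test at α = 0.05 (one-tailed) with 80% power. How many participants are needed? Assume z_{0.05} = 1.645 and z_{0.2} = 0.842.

n = 20

Fisher's z: C = ½·ln((1+r)/(1−r)) = ½·ln(3.4444) = 0.6184.
n = ((z_{α} + z_β)/C)² + 3.
(1.645 + 0.842) / 0.6184 = 2.487 / 0.6184 = 4.022.
n = 4.022² + 3 = 16.17 + 3 = 19.2.
Round up.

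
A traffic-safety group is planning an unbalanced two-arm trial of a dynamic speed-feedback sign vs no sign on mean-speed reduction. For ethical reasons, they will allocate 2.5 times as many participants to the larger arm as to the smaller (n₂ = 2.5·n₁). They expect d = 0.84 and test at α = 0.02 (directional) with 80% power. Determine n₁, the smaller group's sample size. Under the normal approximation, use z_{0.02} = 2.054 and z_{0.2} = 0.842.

n₁ = 17

With allocation ratio k = n₂/n₁ = 2.5, Var(x̄₁−x̄₂) = σ²(1/n₁ + 1/(k·n₁)) = σ²·(k+1)/(k·n₁).
So n₁ = (1 + 1/k)·((z_{α} + z_β)/d)² = 1.400 × (2.896/0.84)².
n₁ = 1.400 × 11.89 = 16.6.
Round up: n₁ = 17, giving n₂ = ⌈2.5 × 17⌉ = ⌈42.5⌉ = 43.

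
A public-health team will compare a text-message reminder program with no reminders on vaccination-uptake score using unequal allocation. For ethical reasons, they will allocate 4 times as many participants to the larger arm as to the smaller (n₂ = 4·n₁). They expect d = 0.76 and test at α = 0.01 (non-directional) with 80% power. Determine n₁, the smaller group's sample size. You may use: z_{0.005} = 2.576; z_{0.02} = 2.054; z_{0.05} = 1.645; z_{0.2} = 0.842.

With allocation ratio k = n₂/n₁ = 4, Var(x̄₁−x̄₂) = σ²(1/n₁ + 1/(k·n₁)) = σ²·(k+1)/(k·n₁).
So n₁ = (1 + 1/k)·((z_{α/2} + z_β)/d)² = 1.250 × (3.418/0.76)².
n₁ = 1.250 × 20.23 = 25.3.
Round up: n₁ = 26, giving n₂ = 4 × 26 = 104.

n₁ = 26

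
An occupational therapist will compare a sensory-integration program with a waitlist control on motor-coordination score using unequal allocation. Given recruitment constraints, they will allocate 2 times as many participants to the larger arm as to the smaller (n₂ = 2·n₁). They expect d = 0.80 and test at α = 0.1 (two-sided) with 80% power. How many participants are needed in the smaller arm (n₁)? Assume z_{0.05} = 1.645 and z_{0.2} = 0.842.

n₁ = 15

With allocation ratio k = n₂/n₁ = 2, Var(x̄₁−x̄₂) = σ²(1/n₁ + 1/(k·n₁)) = σ²·(k+1)/(k·n₁).
So n₁ = (1 + 1/k)·((z_{α/2} + z_β)/d)² = 1.500 × (2.487/0.80)².
n₁ = 1.500 × 9.66 = 14.5.
Round up: n₁ = 15, giving n₂ = 2 × 15 = 30.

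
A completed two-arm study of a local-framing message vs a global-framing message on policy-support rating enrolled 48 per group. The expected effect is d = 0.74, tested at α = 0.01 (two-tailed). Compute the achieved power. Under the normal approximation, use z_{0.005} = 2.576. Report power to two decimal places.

For two equal groups, power = Φ(d·√(n/2) − z_{α/2}).
d·√(n/2) = 0.74 × √(48/2) = 0.74 × 4.899 = 3.625.
z_β = 3.625 − 2.576 = 1.049.
Power = Φ(1.049) = 0.853.

power ≈ 0.85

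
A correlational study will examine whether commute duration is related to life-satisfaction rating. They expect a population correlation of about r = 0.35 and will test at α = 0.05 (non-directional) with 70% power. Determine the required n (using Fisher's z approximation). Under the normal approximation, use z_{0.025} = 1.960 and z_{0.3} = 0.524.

Fisher's z: C = ½·ln((1+r)/(1−r)) = ½·ln(2.0769) = 0.3654.
n = ((z_{α/2} + z_β)/C)² + 3.
(1.960 + 0.524) / 0.3654 = 2.484 / 0.3654 = 6.798.
n = 6.798² + 3 = 46.21 + 3 = 49.2.
Round up.

n = 50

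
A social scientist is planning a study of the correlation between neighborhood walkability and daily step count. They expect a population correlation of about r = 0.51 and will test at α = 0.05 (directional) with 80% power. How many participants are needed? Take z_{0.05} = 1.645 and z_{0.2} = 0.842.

Fisher's z: C = ½·ln((1+r)/(1−r)) = ½·ln(3.0816) = 0.5627.
n = ((z_{α} + z_β)/C)² + 3.
(1.645 + 0.842) / 0.5627 = 2.487 / 0.5627 = 4.420.
n = 4.420² + 3 = 19.53 + 3 = 22.5.
Round up.

n = 23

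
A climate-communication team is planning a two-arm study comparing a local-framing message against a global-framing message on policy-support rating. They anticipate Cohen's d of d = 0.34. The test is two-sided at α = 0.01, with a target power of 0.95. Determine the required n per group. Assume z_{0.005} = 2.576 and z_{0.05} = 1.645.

For two independent groups with equal n: n = 2·((z_{α/2} + z_β) / d)².
z_{α/2} + z_β = 2.576 + 1.645 = 4.221.
n = 2 × (4.221 / 0.34)² = 2 × 12.415² = 2 × 154.12 = 308.2.
Round up to the next whole participant.

n = 309 per group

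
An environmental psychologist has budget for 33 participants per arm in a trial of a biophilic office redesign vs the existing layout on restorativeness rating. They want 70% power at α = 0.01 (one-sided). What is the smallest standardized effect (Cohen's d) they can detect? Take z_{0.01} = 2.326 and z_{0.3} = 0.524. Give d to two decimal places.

d_min ≈ 0.70

For two independent groups of n = 33 each: d_min = (z_{α} + z_β)·√(2/n).
z-sum = 2.326 + 0.524 = 2.850.
d_min = 2.850 × √(2/33) = 2.850 × 0.2462 = 0.702.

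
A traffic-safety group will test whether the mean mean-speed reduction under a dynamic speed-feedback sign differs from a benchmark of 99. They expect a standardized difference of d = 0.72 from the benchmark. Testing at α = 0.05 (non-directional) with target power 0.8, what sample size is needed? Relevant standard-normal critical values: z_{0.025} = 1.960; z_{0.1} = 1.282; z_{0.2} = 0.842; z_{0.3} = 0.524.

n = 16

For a one-sample test: n = ((z_{α/2} + z_β) / d)².
z_{α/2} + z_β = 1.960 + 0.842 = 2.802.
n = (2.802 / 0.72)² = 3.892² = 15.15.
Round up.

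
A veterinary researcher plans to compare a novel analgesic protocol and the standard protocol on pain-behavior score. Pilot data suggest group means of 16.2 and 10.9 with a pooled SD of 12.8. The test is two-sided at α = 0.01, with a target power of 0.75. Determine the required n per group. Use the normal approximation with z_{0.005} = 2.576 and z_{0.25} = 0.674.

Cohen's d = |M₁ − M₂| / SD_pooled = |16.2 − 10.9| / 12.8 = 5.3 / 12.8 = 0.414.
For two independent groups with equal n: n = 2·((z_{α/2} + z_β) / d)².
z_{α/2} + z_β = 2.576 + 0.674 = 3.250.
n = 2 × (3.250 / 0.414)² = 2 × 7.850² = 2 × 61.63 = 123.3.
Round up to the next whole participant.

n = 124 per group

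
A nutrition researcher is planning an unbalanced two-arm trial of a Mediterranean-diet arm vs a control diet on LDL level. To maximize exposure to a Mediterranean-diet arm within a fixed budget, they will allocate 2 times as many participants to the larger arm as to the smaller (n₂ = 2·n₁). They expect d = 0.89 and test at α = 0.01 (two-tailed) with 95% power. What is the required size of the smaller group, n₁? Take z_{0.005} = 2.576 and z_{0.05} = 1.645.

With allocation ratio k = n₂/n₁ = 2, Var(x̄₁−x̄₂) = σ²(1/n₁ + 1/(k·n₁)) = σ²·(k+1)/(k·n₁).
So n₁ = (1 + 1/k)·((z_{α/2} + z_β)/d)² = 1.500 × (4.221/0.89)².
n₁ = 1.500 × 22.49 = 33.7.
Round up: n₁ = 34, giving n₂ = 2 × 34 = 68.

n₁ = 34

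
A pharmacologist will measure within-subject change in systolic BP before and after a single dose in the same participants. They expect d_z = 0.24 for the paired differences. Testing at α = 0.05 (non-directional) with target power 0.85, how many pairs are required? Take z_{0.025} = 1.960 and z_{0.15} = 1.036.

For a paired (one-sample on differences) test: n = ((z_{α/2} + z_β) / d)².
z_{α/2} + z_β = 1.960 + 1.036 = 2.996.
n = (2.996 / 0.24)² = 12.483² = 155.83.
Round up.

n = 156 pairs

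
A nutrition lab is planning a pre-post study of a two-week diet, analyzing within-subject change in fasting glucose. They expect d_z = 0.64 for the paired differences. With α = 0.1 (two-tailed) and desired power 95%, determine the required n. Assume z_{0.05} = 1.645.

n = 27 pairs

For a paired (one-sample on differences) test: n = ((z_{α/2} + z_β) / d)².
z_{α/2} + z_β = 1.645 + 1.645 = 3.290.
n = (3.290 / 0.64)² = 5.141² = 26.43.
Round up.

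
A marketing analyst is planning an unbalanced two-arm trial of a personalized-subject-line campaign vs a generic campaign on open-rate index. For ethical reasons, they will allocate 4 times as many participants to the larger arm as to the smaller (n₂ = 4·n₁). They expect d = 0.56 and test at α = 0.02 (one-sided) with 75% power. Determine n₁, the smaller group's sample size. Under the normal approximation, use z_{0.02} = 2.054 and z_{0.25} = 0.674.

n₁ = 30

With allocation ratio k = n₂/n₁ = 4, Var(x̄₁−x̄₂) = σ²(1/n₁ + 1/(k·n₁)) = σ²·(k+1)/(k·n₁).
So n₁ = (1 + 1/k)·((z_{α} + z_β)/d)² = 1.250 × (2.728/0.56)².
n₁ = 1.250 × 23.73 = 29.7.
Round up: n₁ = 30, giving n₂ = 4 × 30 = 120.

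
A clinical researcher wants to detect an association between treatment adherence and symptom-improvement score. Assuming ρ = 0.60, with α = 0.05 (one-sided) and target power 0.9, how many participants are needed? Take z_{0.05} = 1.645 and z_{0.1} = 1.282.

Fisher's z: C = ½·ln((1+r)/(1−r)) = ½·ln(4.0000) = 0.6931.
n = ((z_{α} + z_β)/C)² + 3.
(1.645 + 1.282) / 0.6931 = 2.927 / 0.6931 = 4.223.
n = 4.223² + 3 = 17.83 + 3 = 20.8.
Round up.

n = 21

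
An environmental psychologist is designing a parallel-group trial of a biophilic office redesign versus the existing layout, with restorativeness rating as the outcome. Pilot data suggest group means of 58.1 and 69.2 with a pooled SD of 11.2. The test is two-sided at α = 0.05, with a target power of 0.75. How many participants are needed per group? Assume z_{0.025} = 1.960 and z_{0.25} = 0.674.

Cohen's d = |M₁ − M₂| / SD_pooled = |58.1 − 69.2| / 11.2 = 11.1 / 11.2 = 0.991.
For two independent groups with equal n: n = 2·((z_{α/2} + z_β) / d)².
z_{α/2} + z_β = 1.960 + 0.674 = 2.634.
n = 2 × (2.634 / 0.991)² = 2 × 2.658² = 2 × 7.06 = 14.1.
Round up to the next whole participant.

n = 15 per group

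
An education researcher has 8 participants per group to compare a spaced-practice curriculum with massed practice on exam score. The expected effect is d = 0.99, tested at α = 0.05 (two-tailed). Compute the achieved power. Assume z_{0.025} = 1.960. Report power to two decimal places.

power ≈ 0.51

For two equal groups, power = Φ(d·√(n/2) − z_{α/2}).
d·√(n/2) = 0.99 × √(8/2) = 0.99 × 2.000 = 1.980.
z_β = 1.980 − 1.960 = 0.020.
Power = Φ(0.020) = 0.508.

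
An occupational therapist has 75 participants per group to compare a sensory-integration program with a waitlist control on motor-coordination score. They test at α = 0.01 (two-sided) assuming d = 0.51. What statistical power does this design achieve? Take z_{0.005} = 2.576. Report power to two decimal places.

power ≈ 0.71

For two equal groups, power = Φ(d·√(n/2) − z_{α/2}).
d·√(n/2) = 0.51 × √(75/2) = 0.51 × 6.124 = 3.123.
z_β = 3.123 − 2.576 = 0.547.
Power = Φ(0.547) = 0.708.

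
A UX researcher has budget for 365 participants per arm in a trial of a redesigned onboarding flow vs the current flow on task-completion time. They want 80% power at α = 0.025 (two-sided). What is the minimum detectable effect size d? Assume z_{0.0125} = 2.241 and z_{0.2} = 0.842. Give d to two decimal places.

d_min ≈ 0.23

For two independent groups of n = 365 each: d_min = (z_{α/2} + z_β)·√(2/n).
z-sum = 2.241 + 0.842 = 3.083.
d_min = 3.083 × √(2/365) = 3.083 × 0.0740 = 0.228.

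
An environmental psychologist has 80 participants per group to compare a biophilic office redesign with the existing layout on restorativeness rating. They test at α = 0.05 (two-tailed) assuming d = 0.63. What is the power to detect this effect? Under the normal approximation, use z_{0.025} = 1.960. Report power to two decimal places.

For two equal groups, power = Φ(d·√(n/2) − z_{α/2}).
d·√(n/2) = 0.63 × √(80/2) = 0.63 × 6.325 = 3.984.
z_β = 3.984 − 1.960 = 2.024.
Power = Φ(2.024) = 0.979.

power ≈ 0.98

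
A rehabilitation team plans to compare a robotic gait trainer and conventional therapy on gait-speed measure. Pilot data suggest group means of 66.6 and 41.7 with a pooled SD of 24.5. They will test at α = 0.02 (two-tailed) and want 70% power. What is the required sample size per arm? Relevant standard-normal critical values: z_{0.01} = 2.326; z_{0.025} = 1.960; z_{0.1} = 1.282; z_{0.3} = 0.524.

Cohen's d = |M₁ − M₂| / SD_pooled = |66.6 − 41.7| / 24.5 = 24.9 / 24.5 = 1.016.
For two independent groups with equal n: n = 2·((z_{α/2} + z_β) / d)².
z_{α/2} + z_β = 2.326 + 0.524 = 2.850.
n = 2 × (2.850 / 1.016)² = 2 × 2.805² = 2 × 7.87 = 15.7.
Round up to the next whole participant.

n = 16 per group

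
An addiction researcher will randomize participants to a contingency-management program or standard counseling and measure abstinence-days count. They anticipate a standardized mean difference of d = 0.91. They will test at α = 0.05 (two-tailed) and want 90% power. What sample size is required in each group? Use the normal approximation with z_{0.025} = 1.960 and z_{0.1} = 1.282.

n = 26 per group

For two independent groups with equal n: n = 2·((z_{α/2} + z_β) / d)².
z_{α/2} + z_β = 1.960 + 1.282 = 3.242.
n = 2 × (3.242 / 0.91)² = 2 × 3.563² = 2 × 12.69 = 25.4.
Round up to the next whole participant.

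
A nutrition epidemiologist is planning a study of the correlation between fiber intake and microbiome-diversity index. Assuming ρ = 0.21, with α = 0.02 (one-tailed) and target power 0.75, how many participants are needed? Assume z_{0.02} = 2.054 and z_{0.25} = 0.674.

Fisher's z: C = ½·ln((1+r)/(1−r)) = ½·ln(1.5316) = 0.2132.
n = ((z_{α} + z_β)/C)² + 3.
(2.054 + 0.674) / 0.2132 = 2.728 / 0.2132 = 12.795.
n = 12.795² + 3 = 163.72 + 3 = 166.7.
Round up.

n = 167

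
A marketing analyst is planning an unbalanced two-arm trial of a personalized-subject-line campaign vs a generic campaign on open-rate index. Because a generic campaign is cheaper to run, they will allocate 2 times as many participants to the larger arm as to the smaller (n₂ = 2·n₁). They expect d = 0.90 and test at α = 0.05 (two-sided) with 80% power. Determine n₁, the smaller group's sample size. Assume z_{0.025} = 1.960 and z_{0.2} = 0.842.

n₁ = 15

With allocation ratio k = n₂/n₁ = 2, Var(x̄₁−x̄₂) = σ²(1/n₁ + 1/(k·n₁)) = σ²·(k+1)/(k·n₁).
So n₁ = (1 + 1/k)·((z_{α/2} + z_β)/d)² = 1.500 × (2.802/0.90)².
n₁ = 1.500 × 9.69 = 14.5.
Round up: n₁ = 15, giving n₂ = 2 × 15 = 30.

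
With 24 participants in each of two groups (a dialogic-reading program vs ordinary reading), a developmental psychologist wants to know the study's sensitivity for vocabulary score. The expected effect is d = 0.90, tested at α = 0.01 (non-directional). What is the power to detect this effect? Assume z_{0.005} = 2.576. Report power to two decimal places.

power ≈ 0.71

For two equal groups, power = Φ(d·√(n/2) − z_{α/2}).
d·√(n/2) = 0.90 × √(24/2) = 0.90 × 3.464 = 3.118.
z_β = 3.118 − 2.576 = 0.542.
Power = Φ(0.542) = 0.706.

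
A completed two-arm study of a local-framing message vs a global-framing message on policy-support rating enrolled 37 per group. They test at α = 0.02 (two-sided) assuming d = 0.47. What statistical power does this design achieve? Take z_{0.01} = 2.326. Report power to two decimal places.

power ≈ 0.38

For two equal groups, power = Φ(d·√(n/2) − z_{α/2}).
d·√(n/2) = 0.47 × √(37/2) = 0.47 × 4.301 = 2.022.
z_β = 2.022 − 2.326 = -0.304.
Power = Φ(-0.304) = 0.380.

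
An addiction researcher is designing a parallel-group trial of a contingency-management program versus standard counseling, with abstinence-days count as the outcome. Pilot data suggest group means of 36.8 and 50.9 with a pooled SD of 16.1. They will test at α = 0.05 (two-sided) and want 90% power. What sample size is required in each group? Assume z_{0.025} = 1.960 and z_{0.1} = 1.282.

n = 28 per group

Cohen's d = |M₁ − M₂| / SD_pooled = |36.8 − 50.9| / 16.1 = 14.1 / 16.1 = 0.876.
For two independent groups with equal n: n = 2·((z_{α/2} + z_β) / d)².
z_{α/2} + z_β = 1.960 + 1.282 = 3.242.
n = 2 × (3.242 / 0.876)² = 2 × 3.701² = 2 × 13.70 = 27.4.
Round up to the next whole participant.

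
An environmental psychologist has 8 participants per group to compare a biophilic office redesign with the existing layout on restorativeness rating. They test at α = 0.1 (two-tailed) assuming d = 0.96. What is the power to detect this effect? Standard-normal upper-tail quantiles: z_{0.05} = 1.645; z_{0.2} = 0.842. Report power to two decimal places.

power ≈ 0.61

For two equal groups, power = Φ(d·√(n/2) − z_{α/2}).
d·√(n/2) = 0.96 × √(8/2) = 0.96 × 2.000 = 1.920.
z_β = 1.920 − 1.645 = 0.275.
Power = Φ(0.275) = 0.608.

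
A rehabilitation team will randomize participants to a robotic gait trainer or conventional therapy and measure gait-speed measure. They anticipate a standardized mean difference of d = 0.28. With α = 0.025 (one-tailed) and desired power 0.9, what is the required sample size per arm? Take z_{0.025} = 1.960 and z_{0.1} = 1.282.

n = 269 per group

For two independent groups with equal n: n = 2·((z_{α} + z_β) / d)².
z_{α} + z_β = 1.960 + 1.282 = 3.242.
n = 2 × (3.242 / 0.28)² = 2 × 11.579² = 2 × 134.06 = 268.1.
Round up to the next whole participant.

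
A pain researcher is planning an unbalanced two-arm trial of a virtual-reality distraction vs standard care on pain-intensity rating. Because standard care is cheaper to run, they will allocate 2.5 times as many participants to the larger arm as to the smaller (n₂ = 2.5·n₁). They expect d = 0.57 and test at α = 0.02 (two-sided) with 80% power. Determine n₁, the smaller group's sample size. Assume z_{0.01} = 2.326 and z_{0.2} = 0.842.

n₁ = 44

With allocation ratio k = n₂/n₁ = 2.5, Var(x̄₁−x̄₂) = σ²(1/n₁ + 1/(k·n₁)) = σ²·(k+1)/(k·n₁).
So n₁ = (1 + 1/k)·((z_{α/2} + z_β)/d)² = 1.400 × (3.168/0.57)².
n₁ = 1.400 × 30.89 = 43.2.
Round up: n₁ = 44, giving n₂ = 2.5 × 44 = 110.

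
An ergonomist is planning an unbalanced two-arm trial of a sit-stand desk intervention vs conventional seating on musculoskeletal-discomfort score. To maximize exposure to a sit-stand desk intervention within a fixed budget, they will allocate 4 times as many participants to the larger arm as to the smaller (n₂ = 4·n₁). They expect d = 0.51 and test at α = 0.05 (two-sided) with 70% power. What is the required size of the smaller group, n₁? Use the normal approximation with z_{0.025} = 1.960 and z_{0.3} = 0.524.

With allocation ratio k = n₂/n₁ = 4, Var(x̄₁−x̄₂) = σ²(1/n₁ + 1/(k·n₁)) = σ²·(k+1)/(k·n₁).
So n₁ = (1 + 1/k)·((z_{α/2} + z_β)/d)² = 1.250 × (2.484/0.51)².
n₁ = 1.250 × 23.72 = 29.7.
Round up: n₁ = 30, giving n₂ = 4 × 30 = 120.

n₁ = 30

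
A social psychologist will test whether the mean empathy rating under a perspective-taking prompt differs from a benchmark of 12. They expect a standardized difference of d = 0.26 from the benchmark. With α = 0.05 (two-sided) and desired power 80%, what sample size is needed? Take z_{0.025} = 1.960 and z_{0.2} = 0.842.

For a one-sample test: n = ((z_{α/2} + z_β) / d)².
z_{α/2} + z_β = 1.960 + 0.842 = 2.802.
n = (2.802 / 0.26)² = 10.777² = 116.14.
Round up.

n = 117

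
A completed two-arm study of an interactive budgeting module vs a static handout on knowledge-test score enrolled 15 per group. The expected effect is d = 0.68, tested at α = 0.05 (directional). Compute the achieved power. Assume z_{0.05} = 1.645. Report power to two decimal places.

For two equal groups, power = Φ(d·√(n/2) − z_{α}).
d·√(n/2) = 0.68 × √(15/2) = 0.68 × 2.739 = 1.862.
z_β = 1.862 − 1.645 = 0.217.
Power = Φ(0.217) = 0.586.

power ≈ 0.59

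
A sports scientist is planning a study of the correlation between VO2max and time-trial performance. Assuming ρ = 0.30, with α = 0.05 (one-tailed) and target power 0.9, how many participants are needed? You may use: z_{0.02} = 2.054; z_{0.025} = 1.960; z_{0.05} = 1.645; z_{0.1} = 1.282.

n = 93

Fisher's z: C = ½·ln((1+r)/(1−r)) = ½·ln(1.8571) = 0.3095.
n = ((z_{α} + z_β)/C)² + 3.
(1.645 + 1.282) / 0.3095 = 2.927 / 0.3095 = 9.457.
n = 9.457² + 3 = 89.44 + 3 = 92.4.
Round up.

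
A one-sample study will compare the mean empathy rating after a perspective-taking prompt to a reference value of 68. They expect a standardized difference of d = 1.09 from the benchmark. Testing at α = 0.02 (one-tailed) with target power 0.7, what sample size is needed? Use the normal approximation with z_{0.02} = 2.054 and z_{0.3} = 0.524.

n = 6

For a one-sample test: n = ((z_{α} + z_β) / d)².
z_{α} + z_β = 2.054 + 0.524 = 2.578.
n = (2.578 / 1.09)² = 2.365² = 5.59.
Round up.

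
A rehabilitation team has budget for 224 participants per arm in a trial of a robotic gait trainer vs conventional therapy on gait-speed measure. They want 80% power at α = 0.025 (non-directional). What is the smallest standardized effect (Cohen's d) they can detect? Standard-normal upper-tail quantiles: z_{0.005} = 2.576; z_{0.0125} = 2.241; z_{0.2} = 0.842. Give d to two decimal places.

d_min ≈ 0.29

For two independent groups of n = 224 each: d_min = (z_{α/2} + z_β)·√(2/n).
z-sum = 2.241 + 0.842 = 3.083.
d_min = 3.083 × √(2/224) = 3.083 × 0.0945 = 0.291.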